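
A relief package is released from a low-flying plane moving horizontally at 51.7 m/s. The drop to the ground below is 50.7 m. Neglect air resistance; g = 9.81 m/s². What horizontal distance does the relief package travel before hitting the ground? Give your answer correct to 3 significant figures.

166 m

Initial vertical velocity is zero, so the fall time comes from h = ½ g t²: t = √(2 × 50.7 / 9.81) = 3.215 s.
Horizontal motion is uniform at 51.7 m/s, so x = 51.7 × 3.215 = 166 m.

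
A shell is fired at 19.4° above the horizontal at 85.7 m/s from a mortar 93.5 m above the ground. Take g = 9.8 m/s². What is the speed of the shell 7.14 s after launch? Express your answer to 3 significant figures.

90.9 m/s

v_x = 85.7 cos 19.4° = 80.83 m/s (constant).
v_y(t) = 85.7 sin 19.4° − g t = 28.47 − 9.8 × 7.14 = -41.50 m/s.
Speed = √(v_x² + v_y²) = √(6533 + 1722) = 90.9 m/s.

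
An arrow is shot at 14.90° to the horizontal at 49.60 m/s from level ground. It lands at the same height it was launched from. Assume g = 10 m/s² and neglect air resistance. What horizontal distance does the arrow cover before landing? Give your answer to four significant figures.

Components: v_x = 49.60 cos 14.90° = 47.932 m/s, v_y = 49.60 sin 14.90° = 12.754 m/s.
Time of flight (same landing height): t = 2 v_y / g = 2 × 12.754 / 10 = 2.5508 s.
Range: R = v_x · t = 47.932 × 2.5508 = 122.3 m.

122.3 m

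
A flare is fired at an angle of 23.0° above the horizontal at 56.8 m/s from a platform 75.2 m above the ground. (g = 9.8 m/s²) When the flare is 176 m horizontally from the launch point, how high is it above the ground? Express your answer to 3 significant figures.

v_x = 56.8 cos 23.0° = 52.28 m/s, v_y0 = 56.8 sin 23.0° = 22.19 m/s.
Time to reach x = 176 m: t = x / v_x = 176 / 52.28 = 3.366 s.
y = 75.2 + v_y0 t − ½ g t² = 75.2 + 22.19×3.366 − 4.900×3.366² = 94.4 m.

94.4 m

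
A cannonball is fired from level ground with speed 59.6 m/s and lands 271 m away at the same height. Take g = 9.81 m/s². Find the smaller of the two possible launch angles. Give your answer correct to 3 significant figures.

Level-ground range: R = v₀² sin(2θ)/g ⇒ sin 2θ = R g / v₀² = 271×9.81/59.6² = 0.7484.
2θ = arcsin(0.7484) = 48.45° or 180° − 48.45° = 131.55°.
So θ = 24.2° or θ = 65.8°.

24.2°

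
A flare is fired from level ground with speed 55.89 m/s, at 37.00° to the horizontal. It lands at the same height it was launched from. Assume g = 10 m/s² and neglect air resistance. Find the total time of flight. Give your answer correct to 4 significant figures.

Vertical component: v_y = 55.89 sin 37.00° = 33.635 m/s.
For a projectile landing at launch height, time of flight is t = 2 v_y / g = 2 × 33.635 / 10 = 6.727 s.

6.727 s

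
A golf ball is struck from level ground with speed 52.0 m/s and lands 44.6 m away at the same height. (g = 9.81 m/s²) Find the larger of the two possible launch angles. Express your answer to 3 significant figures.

Level-ground range: R = v₀² sin(2θ)/g ⇒ sin 2θ = R g / v₀² = 44.6×9.81/52.0² = 0.1618.
2θ = arcsin(0.1618) = 9.311° or 180° − 9.311° = 170.689°.
So θ = 4.66° or θ = 85.3°.

85.3°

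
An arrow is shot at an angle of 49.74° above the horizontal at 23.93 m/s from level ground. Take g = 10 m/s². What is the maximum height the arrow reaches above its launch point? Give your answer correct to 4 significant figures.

Vertical component of launch velocity: v_y = 23.93 sin 49.74° = 18.261 m/s.
At the highest point the vertical velocity is zero, so v_y² = 2 g h_max.
h_max = (18.261)² / (2 × 10) = 333.46 / 20.00 = 16.67 m.

16.67 m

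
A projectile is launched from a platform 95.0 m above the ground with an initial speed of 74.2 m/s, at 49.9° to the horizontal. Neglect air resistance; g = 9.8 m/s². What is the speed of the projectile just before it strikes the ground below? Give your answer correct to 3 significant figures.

v_x = 74.2 cos 49.9° = 47.79 m/s is unchanged throughout.
For the vertical component, v_y² = v_y0² + 2 g h = (56.76)² + 2×9.8×95.0 = 5084, so |v_y| = 71.30 m/s.
Impact speed = √(v_x² + v_y²) = √(2284 + 5084) = 85.8 m/s.

85.8 m/s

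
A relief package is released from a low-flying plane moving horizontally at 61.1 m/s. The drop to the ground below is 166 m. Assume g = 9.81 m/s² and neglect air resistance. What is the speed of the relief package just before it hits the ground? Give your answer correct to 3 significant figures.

83.6 m/s

Fall time: t = √(2 × 166 / 9.81) = 5.817 s.
At impact: v_x = 61.1 m/s (unchanged), v_y = g t = 9.81 × 5.817 = 57.06 m/s.
Speed = √(v_x² + v_y²) = √(3733 + 3256) = 83.6 m/s.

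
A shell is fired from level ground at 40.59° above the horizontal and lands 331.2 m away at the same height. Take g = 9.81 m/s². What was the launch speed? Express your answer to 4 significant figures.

57.34 m/s

On level ground, R = v₀² sin(2θ) / g, so v₀ = √(R g / sin 2θ).
sin(2 × 40.59°) = 0.9882.
v₀ = √(331.2 × 9.81 / 0.9882) = √3287.9 = 57.34 m/s.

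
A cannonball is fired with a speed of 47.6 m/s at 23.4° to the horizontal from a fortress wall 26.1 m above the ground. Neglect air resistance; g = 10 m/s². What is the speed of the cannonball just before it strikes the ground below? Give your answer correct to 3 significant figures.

52.8 m/s

v_x = 47.6 cos 23.4° = 43.69 m/s is unchanged throughout.
For the vertical component, v_y² = v_y0² + 2 g h = (18.90)² + 2×10×26.1 = 879.2, so |v_y| = 29.65 m/s.
Impact speed = √(v_x² + v_y²) = √(1909 + 879.2) = 52.8 m/s.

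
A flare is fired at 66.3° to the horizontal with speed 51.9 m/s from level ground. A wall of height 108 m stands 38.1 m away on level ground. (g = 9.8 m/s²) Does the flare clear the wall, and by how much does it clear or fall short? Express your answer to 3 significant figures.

v_x = 51.9 cos 66.3° = 20.86 m/s; v_y0 = 51.9 sin 66.3° = 47.52 m/s.
Time to reach the wall: t = 38.1 / 20.86 = 1.826 s.
Height at that point: y = 47.52×1.826 − 4.900×1.826² = 70.43 m.
That is 108 − 70.43 = 37.6 m below the top of the wall, so the flare does not clear it.

No — it falls 37.6 m short of clearing the wall.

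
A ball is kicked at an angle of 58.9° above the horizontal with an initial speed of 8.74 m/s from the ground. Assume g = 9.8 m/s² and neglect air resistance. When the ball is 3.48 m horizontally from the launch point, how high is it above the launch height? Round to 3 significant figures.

2.86 m

v_x = 8.74 cos 58.9° = 4.515 m/s, v_y0 = 8.74 sin 58.9° = 7.484 m/s.
Time to reach x = 3.48 m: t = x / v_x = 3.48 / 4.515 = 0.7708 s.
y = v_y0 t − ½ g t² = 7.484×0.7708 − 4.900×0.7708² = 2.86 m.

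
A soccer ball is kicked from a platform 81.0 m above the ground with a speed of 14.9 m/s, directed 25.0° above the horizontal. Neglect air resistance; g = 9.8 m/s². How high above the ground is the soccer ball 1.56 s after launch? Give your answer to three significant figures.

78.9 m

v_y0 = 14.9 sin 25.0° = 6.297 m/s.
y(t) = 81.0 + v_y0 t − ½ g t² = 81.0 + 6.297×1.56 − ½×9.8×1.56² = 78.9 m.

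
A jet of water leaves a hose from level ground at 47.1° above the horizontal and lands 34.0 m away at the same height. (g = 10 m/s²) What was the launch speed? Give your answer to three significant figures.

18.5 m/s

On level ground, R = v₀² sin(2θ) / g, so v₀ = √(R g / sin 2θ).
sin(2 × 47.1°) = 0.9973.
v₀ = √(34.0 × 10 / 0.9973) = √340.9 = 18.5 m/s.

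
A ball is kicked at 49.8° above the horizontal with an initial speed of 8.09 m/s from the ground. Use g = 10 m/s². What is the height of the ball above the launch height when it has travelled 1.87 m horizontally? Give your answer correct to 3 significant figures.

v_x = 8.09 cos 49.8° = 5.222 m/s, v_y0 = 8.09 sin 49.8° = 6.179 m/s.
Time to reach x = 1.87 m: t = x / v_x = 1.87 / 5.222 = 0.3581 s.
y = v_y0 t − ½ g t² = 6.179×0.3581 − 5.000×0.3581² = 1.57 m.

1.57 m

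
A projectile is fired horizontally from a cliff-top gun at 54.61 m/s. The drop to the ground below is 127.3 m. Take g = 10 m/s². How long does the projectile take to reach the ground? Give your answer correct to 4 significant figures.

The horizontal speed doesn't affect the fall. With v_y0 = 0, h = ½ g t².
t = √(2 × 127.3 / 10) = √25.460 = 5.046 s.

5.046 s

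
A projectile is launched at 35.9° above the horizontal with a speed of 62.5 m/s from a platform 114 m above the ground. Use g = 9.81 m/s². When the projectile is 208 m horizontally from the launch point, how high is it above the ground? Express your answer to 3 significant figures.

182 m

v_x = 62.5 cos 35.9° = 50.63 m/s, v_y0 = 62.5 sin 35.9° = 36.65 m/s.
Time to reach x = 208 m: t = x / v_x = 208 / 50.63 = 4.108 s.
y = 114 + v_y0 t − ½ g t² = 114 + 36.65×4.108 − 4.905×4.108² = 182 m.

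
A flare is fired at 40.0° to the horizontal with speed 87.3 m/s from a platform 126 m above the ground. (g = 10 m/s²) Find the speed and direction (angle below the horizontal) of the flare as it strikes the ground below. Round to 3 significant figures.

v_x = 87.3 cos 40.0° = 66.88 m/s (constant).
|v_y| at impact = √((56.12)² + 2×10×126) = 75.30 m/s.
Speed = √(66.88² + 75.30²) = 101 m/s; angle = arctan(75.30/66.88) = 48.4° below horizontal.

101 m/s at 48.4° below the horizontal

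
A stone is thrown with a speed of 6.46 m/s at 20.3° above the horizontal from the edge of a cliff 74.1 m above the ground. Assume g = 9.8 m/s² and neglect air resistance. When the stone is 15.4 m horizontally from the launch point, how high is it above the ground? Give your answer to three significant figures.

48.1 m

v_x = 6.46 cos 20.3° = 6.059 m/s, v_y0 = 6.46 sin 20.3° = 2.241 m/s.
Time to reach x = 15.4 m: t = x / v_x = 15.4 / 6.059 = 2.542 s.
y = 74.1 + v_y0 t − ½ g t² = 74.1 + 2.241×2.542 − 4.900×2.542² = 48.1 m.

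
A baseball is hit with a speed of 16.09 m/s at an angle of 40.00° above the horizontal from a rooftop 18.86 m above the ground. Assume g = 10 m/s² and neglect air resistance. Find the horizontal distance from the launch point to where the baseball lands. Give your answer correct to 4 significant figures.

Components: v_x = 16.09 cos 40.00° = 12.326 m/s, v_y = 16.09 sin 40.00° = 10.342 m/s.
Vertical: 0 = 18.86 + 10.342 t − ½(10) t² ⇒ 5.000 t² − 10.342 t − 18.86 = 0.
t = [10.342 + √(106.96 + 377.20)] / 10.00 = 3.2346 s.
Horizontal: R = v_x · t = 12.326 × 3.2346 = 39.87 m.

39.87 m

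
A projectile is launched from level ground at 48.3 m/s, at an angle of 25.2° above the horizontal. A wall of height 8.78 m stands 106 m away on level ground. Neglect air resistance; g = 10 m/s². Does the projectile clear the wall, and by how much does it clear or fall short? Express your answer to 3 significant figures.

Yes — it clears the wall by 11.7 m.

v_x = 48.3 cos 25.2° = 43.70 m/s; v_y0 = 48.3 sin 25.2° = 20.57 m/s.
Time to reach the wall: t = 106 / 43.70 = 2.426 s.
Height at that point: y = 20.57×2.426 − 5.000×2.426² = 20.48 m.
That is 20.48 − 8.78 = 11.7 m above the top of the wall, so the projectile clears it.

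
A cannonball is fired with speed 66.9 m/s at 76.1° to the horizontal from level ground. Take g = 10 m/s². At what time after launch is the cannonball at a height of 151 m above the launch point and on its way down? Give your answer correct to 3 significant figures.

v_y0 = 66.9 sin 76.1° = 64.94 m/s.
Set y = v_y0 t − ½ g t² = 151: 5.000 t² − 64.94 t + 151 = 0.
t = [64.94 ± √(4217 − 3020)] / 10 = (64.94 ± 34.60) / 10, giving t = 3.03 s or t = 9.95 s.
On the way down corresponds to the larger root: t = 9.95 s.

9.95 s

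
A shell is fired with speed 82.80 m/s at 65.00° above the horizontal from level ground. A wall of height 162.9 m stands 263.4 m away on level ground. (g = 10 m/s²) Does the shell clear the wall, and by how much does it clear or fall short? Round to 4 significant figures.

Yes — it clears the wall by 118.7 m.

v_x = 82.80 cos 65.00° = 34.993 m/s; v_y0 = 82.80 sin 65.00° = 75.042 m/s.
Time to reach the wall: t = 263.4 / 34.993 = 7.5272 s.
Height at that point: y = 75.042×7.5272 − 5.000×7.5272² = 281.56 m.
That is 281.56 − 162.9 = 118.7 m above the top of the wall, so the shell clears it.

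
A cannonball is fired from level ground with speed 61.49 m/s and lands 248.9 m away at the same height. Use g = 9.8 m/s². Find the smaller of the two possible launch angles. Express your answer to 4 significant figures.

Level-ground range: R = v₀² sin(2θ)/g ⇒ sin 2θ = R g / v₀² = 248.9×9.8/61.49² = 0.6451.
2θ = arcsin(0.6451) = 40.173° or 180° − 40.173° = 139.827°.
So θ = 20.09° or θ = 69.91°.

20.09°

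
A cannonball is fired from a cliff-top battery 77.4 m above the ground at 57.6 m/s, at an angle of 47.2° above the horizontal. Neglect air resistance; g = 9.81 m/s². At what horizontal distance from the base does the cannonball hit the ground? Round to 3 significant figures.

398 m

Components: v_x = 57.6 cos 47.2° = 39.14 m/s, v_y = 57.6 sin 47.2° = 42.26 m/s.
Vertical: 0 = 77.4 + 42.26 t − ½(9.81) t² ⇒ 4.905 t² − 42.26 t − 77.4 = 0.
t = [42.26 + √(1786 + 1519)] / 9.810 = 10.17 s.
Horizontal: R = v_x · t = 39.14 × 10.17 = 398 m.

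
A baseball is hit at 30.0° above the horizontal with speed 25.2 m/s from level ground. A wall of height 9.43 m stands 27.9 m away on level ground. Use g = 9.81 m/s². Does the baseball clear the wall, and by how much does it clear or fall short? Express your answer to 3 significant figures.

No — it falls 1.34 m short of clearing the wall.

v_x = 25.2 cos 30.0° = 21.82 m/s; v_y0 = 25.2 sin 30.0° = 12.60 m/s.
Time to reach the wall: t = 27.9 / 21.82 = 1.279 s.
Height at that point: y = 12.60×1.279 − 4.905×1.279² = 8.092 m.
That is 9.43 − 8.092 = 1.34 m below the top of the wall, so the baseball does not clear it.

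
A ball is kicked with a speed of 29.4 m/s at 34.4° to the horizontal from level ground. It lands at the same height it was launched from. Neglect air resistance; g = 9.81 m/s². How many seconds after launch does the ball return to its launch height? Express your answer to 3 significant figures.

Vertical component: v_y = 29.4 sin 34.4° = 16.61 m/s.
For a projectile landing at launch height, time of flight is t = 2 v_y / g = 2 × 16.61 / 9.81 = 3.39 s.

3.39 s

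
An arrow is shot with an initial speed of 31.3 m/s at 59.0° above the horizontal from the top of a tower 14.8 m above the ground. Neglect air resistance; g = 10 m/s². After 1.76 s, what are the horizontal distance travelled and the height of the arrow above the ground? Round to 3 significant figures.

x = 28.4 m, y = 46.5 m

v_x = 31.3 cos 59.0° = 16.12 m/s; v_y0 = 31.3 sin 59.0° = 26.83 m/s.
x = v_x t = 16.12 × 1.76 = 28.4 m.
y = 14.8 + v_y0 t − ½ g t² = 46.5 m.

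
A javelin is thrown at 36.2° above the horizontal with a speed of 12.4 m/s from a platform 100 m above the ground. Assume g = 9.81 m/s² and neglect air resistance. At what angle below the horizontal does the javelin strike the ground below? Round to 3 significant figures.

77.4°

v_x = 12.4 cos 36.2° = 10.01 m/s.
At impact |v_y| = √(v_y0² + 2 g h) = √(7.324² + 2×9.81×100) = 44.90 m/s.
Angle below horizontal = arctan(|v_y| / v_x) = arctan(44.90 / 10.01) = 77.4°.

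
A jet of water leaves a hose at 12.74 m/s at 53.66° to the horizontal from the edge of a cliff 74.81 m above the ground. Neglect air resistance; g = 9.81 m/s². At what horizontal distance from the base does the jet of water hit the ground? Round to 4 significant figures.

38.42 m

Components: v_x = 12.74 cos 53.66° = 7.5494 m/s, v_y = 12.74 sin 53.66° = 10.262 m/s.
Vertical: 0 = 74.81 + 10.262 t − ½(9.81) t² ⇒ 4.905 t² − 10.262 t − 74.81 = 0.
t = [10.262 + √(105.31 + 1467.8)] / 9.810 = 5.0891 s.
Horizontal: R = v_x · t = 7.5494 × 5.0891 = 38.42 m.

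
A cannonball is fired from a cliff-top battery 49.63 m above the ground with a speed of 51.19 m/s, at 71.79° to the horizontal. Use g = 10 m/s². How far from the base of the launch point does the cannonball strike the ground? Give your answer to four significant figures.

Components: v_x = 51.19 cos 71.79° = 15.997 m/s, v_y = 51.19 sin 71.79° = 48.626 m/s.
Vertical: 0 = 49.63 + 48.626 t − ½(10) t² ⇒ 5.000 t² − 48.626 t − 49.63 = 0.
t = [48.626 + √(2364.5 + 992.60)] / 10.00 = 10.657 s.
Horizontal: R = v_x · t = 15.997 × 10.657 = 170.5 m.

170.5 m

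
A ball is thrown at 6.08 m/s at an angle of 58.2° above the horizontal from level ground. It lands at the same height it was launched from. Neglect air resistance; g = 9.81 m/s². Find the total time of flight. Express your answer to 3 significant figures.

1.05 s

Vertical component: v_y = 6.08 sin 58.2° = 5.167 m/s.
For a projectile landing at launch height, time of flight is t = 2 v_y / g = 2 × 5.167 / 9.81 = 1.05 s.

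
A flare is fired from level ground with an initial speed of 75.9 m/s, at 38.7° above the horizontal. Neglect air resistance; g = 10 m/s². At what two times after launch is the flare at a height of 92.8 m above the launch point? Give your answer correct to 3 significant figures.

2.76 s and 6.74 s

v_y0 = 75.9 sin 38.7° = 47.46 m/s.
Set y = v_y0 t − ½ g t² = 92.8: 5.000 t² − 47.46 t + 92.8 = 0.
t = [47.46 ± √(2252 − 1856)] / 10 = (47.46 ± 19.90) / 10, giving t = 2.76 s or t = 6.74 s.
So the flare is at 92.8 m at t = 2.76 s (rising) and t = 6.74 s (falling).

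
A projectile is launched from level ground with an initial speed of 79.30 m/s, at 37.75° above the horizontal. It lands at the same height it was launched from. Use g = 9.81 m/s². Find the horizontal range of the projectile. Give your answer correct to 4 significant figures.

Components: v_x = 79.30 cos 37.75° = 62.702 m/s, v_y = 79.30 sin 37.75° = 48.549 m/s.
Time of flight (same landing height): t = 2 v_y / g = 2 × 48.549 / 9.81 = 9.8979 s.
Range: R = v_x · t = 62.702 × 9.8979 = 620.6 m.

620.6 m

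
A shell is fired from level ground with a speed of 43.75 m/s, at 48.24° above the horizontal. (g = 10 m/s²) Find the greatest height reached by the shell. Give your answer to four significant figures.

Vertical component of launch velocity: v_y = 43.75 sin 48.24° = 32.635 m/s.
At the highest point the vertical velocity is zero, so v_y² = 2 g h_max.
h_max = (32.635)² / (2 × 10) = 1065.0 / 20.00 = 53.25 m.

53.25 m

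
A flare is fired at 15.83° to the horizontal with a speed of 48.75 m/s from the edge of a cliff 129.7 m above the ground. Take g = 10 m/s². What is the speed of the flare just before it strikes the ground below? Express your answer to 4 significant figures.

70.50 m/s

v_x = 48.75 cos 15.83° = 46.901 m/s is unchanged throughout.
For the vertical component, v_y² = v_y0² + 2 g h = (13.298)² + 2×10×129.7 = 2770.8, so |v_y| = 52.638 m/s.
Impact speed = √(v_x² + v_y²) = √(2199.7 + 2770.8) = 70.50 m/s.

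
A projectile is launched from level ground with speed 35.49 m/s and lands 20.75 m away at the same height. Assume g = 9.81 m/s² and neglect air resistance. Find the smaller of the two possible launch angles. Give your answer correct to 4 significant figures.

Level-ground range: R = v₀² sin(2θ)/g ⇒ sin 2θ = R g / v₀² = 20.75×9.81/35.49² = 0.1616.
2θ = arcsin(0.1616) = 9.2998° or 180° − 9.2998° = 170.7002°.
So θ = 4.650° or θ = 85.35°.

4.650°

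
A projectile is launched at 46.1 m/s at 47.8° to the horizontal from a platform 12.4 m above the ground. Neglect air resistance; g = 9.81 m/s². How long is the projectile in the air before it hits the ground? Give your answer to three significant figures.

7.31 s

Vertical component: v_y = 46.1 sin 47.8° = 34.15 m/s.
Taking up as positive with launch at y = 12.4 m, landing at y = 0: 0 = 12.4 + 34.15 t − ½(9.81) t².
Solving 4.905 t² − 34.15 t − 12.4 = 0 gives t = [34.15 + √(34.15² + 4·4.905·12.4)] / 9.810 = 7.31 s.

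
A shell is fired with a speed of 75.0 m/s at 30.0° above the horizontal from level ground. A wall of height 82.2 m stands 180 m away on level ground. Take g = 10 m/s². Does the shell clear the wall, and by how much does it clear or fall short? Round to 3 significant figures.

No — it falls 16.7 m short of clearing the wall.

v_x = 75.0 cos 30.0° = 64.95 m/s; v_y0 = 75.0 sin 30.0° = 37.50 m/s.
Time to reach the wall: t = 180 / 64.95 = 2.771 s.
Height at that point: y = 37.50×2.771 − 5.000×2.771² = 65.52 m.
That is 82.2 − 65.52 = 16.7 m below the top of the wall, so the shell does not clear it.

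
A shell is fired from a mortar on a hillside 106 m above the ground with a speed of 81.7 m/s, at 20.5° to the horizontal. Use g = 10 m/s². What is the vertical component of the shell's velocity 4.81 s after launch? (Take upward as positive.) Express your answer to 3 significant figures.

-19.5 m/s

Initial vertical component: v_y0 = 81.7 sin 20.5° = 28.61 m/s.
v_y(t) = v_y0 − g t = 28.61 − 10 × 4.81 = -19.5 m/s.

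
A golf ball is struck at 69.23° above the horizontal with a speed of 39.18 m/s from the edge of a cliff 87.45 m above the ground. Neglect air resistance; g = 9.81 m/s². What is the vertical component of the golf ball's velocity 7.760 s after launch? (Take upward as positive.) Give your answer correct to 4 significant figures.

-39.49 m/s

Initial vertical component: v_y0 = 39.18 sin 69.23° = 36.634 m/s.
v_y(t) = v_y0 − g t = 36.634 − 9.81 × 7.760 = -39.49 m/s.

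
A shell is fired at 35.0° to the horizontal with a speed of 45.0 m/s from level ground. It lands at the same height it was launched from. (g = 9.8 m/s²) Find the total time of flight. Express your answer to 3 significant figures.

5.27 s

Vertical component: v_y = 45.0 sin 35.0° = 25.81 m/s.
For a projectile landing at launch height, time of flight is t = 2 v_y / g = 2 × 25.81 / 9.8 = 5.27 s.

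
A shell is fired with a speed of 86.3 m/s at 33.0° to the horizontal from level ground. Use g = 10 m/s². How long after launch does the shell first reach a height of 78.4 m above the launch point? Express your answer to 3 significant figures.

v_y0 = 86.3 sin 33.0° = 47.00 m/s.
Set y = v_y0 t − ½ g t² = 78.4: 5.000 t² − 47.00 t + 78.4 = 0.
t = [47.00 ± √(2209 − 1568)] / 10 = (47.00 ± 25.32) / 10, giving t = 2.17 s or t = 7.23 s.
The shell is on the way up at the first time, so t = 2.17 s.

2.17 s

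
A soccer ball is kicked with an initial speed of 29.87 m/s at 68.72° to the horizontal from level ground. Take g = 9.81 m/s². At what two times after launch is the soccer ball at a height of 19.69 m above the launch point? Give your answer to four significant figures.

0.8283 s and 4.846 s

v_y0 = 29.87 sin 68.72° = 27.833 m/s.
Set y = v_y0 t − ½ g t² = 19.69: 4.905 t² − 27.833 t + 19.69 = 0.
t = [27.833 ± √(774.68 − 386.32)] / 9.81 = (27.833 ± 19.707) / 9.81, giving t = 0.8283 s or t = 4.846 s.
So the soccer ball is at 19.69 m at t = 0.8283 s (rising) and t = 4.846 s (falling).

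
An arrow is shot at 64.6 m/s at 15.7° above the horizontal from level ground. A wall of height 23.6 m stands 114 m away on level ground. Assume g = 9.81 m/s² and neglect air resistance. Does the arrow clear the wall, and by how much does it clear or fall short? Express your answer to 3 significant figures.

v_x = 64.6 cos 15.7° = 62.19 m/s; v_y0 = 64.6 sin 15.7° = 17.48 m/s.
Time to reach the wall: t = 114 / 62.19 = 1.833 s.
Height at that point: y = 17.48×1.833 − 4.905×1.833² = 15.56 m.
That is 23.6 − 15.56 = 8.04 m below the top of the wall, so the arrow does not clear it.

No — it falls 8.04 m short of clearing the wall.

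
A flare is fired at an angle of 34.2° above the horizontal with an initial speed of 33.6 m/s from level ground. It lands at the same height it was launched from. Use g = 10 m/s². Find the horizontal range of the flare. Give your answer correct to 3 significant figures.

105 m

For level ground, R = v₀² sin(2θ) / g.
sin(2 × 34.2°) = sin 68.40° = 0.9298.
R = (33.6)² × 0.9298 / 10 = 105 m.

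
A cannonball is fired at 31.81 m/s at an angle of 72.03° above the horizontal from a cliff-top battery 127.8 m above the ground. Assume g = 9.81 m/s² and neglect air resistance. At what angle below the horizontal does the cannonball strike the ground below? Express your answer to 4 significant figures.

v_x = 31.81 cos 72.03° = 9.8140 m/s.
At impact |v_y| = √(v_y0² + 2 g h) = √(30.258² + 2×9.81×127.8) = 58.506 m/s.
Angle below horizontal = arctan(|v_y| / v_x) = arctan(58.506 / 9.8140) = 80.48°.

80.48°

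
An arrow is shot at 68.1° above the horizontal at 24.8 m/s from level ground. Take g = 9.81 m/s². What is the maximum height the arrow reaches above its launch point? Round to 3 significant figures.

27.0 m

Vertical component of launch velocity: v_y = 24.8 sin 68.1° = 23.01 m/s.
At the highest point the vertical velocity is zero, so v_y² = 2 g h_max.
h_max = (23.01)² / (2 × 9.81) = 529.5 / 19.62 = 27.0 m.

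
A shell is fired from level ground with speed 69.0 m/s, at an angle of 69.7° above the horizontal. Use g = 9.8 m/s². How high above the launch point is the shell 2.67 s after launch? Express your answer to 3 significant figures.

138 m

v_y0 = 69.0 sin 69.7° = 64.71 m/s.
y(t) = v_y0 t − ½ g t² = 64.71×2.67 − 4.900×2.67² = 138 m.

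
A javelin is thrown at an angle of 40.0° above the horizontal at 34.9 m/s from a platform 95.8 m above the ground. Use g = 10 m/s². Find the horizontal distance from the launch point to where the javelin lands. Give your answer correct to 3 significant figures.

191 m

Components: v_x = 34.9 cos 40.0° = 26.73 m/s, v_y = 34.9 sin 40.0° = 22.43 m/s.
Vertical: 0 = 95.8 + 22.43 t − ½(10) t² ⇒ 5.000 t² − 22.43 t − 95.8 = 0.
t = [22.43 + √(503.1 + 1916)] / 10.00 = 7.161 s.
Horizontal: R = v_x · t = 26.73 × 7.161 = 191 m.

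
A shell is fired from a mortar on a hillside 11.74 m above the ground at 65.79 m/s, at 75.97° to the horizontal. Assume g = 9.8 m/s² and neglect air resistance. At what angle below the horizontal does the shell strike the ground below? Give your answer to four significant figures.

v_x = 65.79 cos 75.97° = 15.949 m/s.
At impact |v_y| = √(v_y0² + 2 g h) = √(63.827² + 2×9.8×11.74) = 65.605 m/s.
Angle below horizontal = arctan(|v_y| / v_x) = arctan(65.605 / 15.949) = 76.34°.

76.34°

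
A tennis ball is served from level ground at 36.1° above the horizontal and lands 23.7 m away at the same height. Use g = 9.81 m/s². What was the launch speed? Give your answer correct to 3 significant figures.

15.6 m/s

On level ground, R = v₀² sin(2θ) / g, so v₀ = √(R g / sin 2θ).
sin(2 × 36.1°) = 0.9521.
v₀ = √(23.7 × 9.81 / 0.9521) = √244.2 = 15.6 m/s.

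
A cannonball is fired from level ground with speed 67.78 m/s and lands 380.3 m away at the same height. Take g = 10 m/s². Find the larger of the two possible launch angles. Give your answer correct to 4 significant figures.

Level-ground range: R = v₀² sin(2θ)/g ⇒ sin 2θ = R g / v₀² = 380.3×10/67.78² = 0.8278.
2θ = arcsin(0.8278) = 55.873° or 180° − 55.873° = 124.127°.
So θ = 27.94° or θ = 62.06°.

62.06°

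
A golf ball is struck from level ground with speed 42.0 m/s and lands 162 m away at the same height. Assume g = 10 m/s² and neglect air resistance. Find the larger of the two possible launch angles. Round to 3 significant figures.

56.7°

Level-ground range: R = v₀² sin(2θ)/g ⇒ sin 2θ = R g / v₀² = 162×10/42.0² = 0.9184.
2θ = arcsin(0.9184) = 66.69° or 180° − 66.69° = 113.31°.
So θ = 33.3° or θ = 56.7°.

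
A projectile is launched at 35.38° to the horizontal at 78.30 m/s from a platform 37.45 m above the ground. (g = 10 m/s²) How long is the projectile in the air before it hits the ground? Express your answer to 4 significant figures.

9.829 s

Vertical component: v_y = 78.30 sin 35.38° = 45.335 m/s.
Taking up as positive with launch at y = 37.45 m, landing at y = 0: 0 = 37.45 + 45.335 t − ½(10) t².
Solving 5.000 t² − 45.335 t − 37.45 = 0 gives t = [45.335 + √(45.335² + 4·5.000·37.45)] / 10.00 = 9.829 s.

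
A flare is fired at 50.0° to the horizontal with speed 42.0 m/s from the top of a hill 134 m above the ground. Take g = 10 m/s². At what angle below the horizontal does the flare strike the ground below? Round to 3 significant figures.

v_x = 42.0 cos 50.0° = 27.00 m/s.
At impact |v_y| = √(v_y0² + 2 g h) = √(32.17² + 2×10×134) = 60.95 m/s.
Angle below horizontal = arctan(|v_y| / v_x) = arctan(60.95 / 27.00) = 66.1°.

66.1°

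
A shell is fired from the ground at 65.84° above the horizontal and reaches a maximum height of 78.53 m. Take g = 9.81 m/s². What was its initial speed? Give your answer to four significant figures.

43.02 m/s

At maximum height v_y = 0, so (v₀ sin θ)² = 2 g H.
v₀ sin 65.84° = √(2 × 9.81 × 78.53) = 39.252 m/s.
v₀ = 39.252 / sin 65.84° = 39.252 / 0.9124 = 43.02 m/s.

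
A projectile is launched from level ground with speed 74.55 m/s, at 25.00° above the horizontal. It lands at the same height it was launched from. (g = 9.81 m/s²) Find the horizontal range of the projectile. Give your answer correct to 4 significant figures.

Components: v_x = 74.55 cos 25.00° = 67.565 m/s, v_y = 74.55 sin 25.00° = 31.506 m/s.
Time of flight (same landing height): t = 2 v_y / g = 2 × 31.506 / 9.81 = 6.4232 s.
Range: R = v_x · t = 67.565 × 6.4232 = 434.0 m.

434.0 m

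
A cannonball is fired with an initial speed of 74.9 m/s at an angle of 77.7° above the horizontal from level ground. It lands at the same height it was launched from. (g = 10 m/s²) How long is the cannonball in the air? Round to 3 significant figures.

14.6 s

Vertical component: v_y = 74.9 sin 77.7° = 73.18 m/s.
For a projectile landing at launch height, time of flight is t = 2 v_y / g = 2 × 73.18 / 10 = 14.6 s.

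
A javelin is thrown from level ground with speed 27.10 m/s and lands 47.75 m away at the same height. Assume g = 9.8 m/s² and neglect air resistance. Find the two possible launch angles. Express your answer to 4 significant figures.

19.79° and 70.21°

Level-ground range: R = v₀² sin(2θ)/g ⇒ sin 2θ = R g / v₀² = 47.75×9.8/27.10² = 0.6372.
2θ = arcsin(0.6372) = 39.583° or 180° − 39.583° = 140.417°.
So θ = 19.79° or θ = 70.21°.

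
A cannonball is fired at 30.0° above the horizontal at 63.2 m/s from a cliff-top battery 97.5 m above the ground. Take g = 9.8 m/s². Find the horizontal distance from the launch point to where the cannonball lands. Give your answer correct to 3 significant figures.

Components: v_x = 63.2 cos 30.0° = 54.73 m/s, v_y = 63.2 sin 30.0° = 31.60 m/s.
Vertical: 0 = 97.5 + 31.60 t − ½(9.8) t² ⇒ 4.900 t² − 31.60 t − 97.5 = 0.
t = [31.60 + √(998.6 + 1911)] / 9.800 = 8.729 s.
Horizontal: R = v_x · t = 54.73 × 8.729 = 478 m.

478 m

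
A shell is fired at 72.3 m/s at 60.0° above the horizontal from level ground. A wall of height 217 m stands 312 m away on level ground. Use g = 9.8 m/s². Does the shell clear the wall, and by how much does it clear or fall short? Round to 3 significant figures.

No — it falls 41.6 m short of clearing the wall.

v_x = 72.3 cos 60.0° = 36.15 m/s; v_y0 = 72.3 sin 60.0° = 62.61 m/s.
Time to reach the wall: t = 312 / 36.15 = 8.631 s.
Height at that point: y = 62.61×8.631 − 4.900×8.631² = 175.4 m.
That is 217 − 175.4 = 41.6 m below the top of the wall, so the shell does not clear it.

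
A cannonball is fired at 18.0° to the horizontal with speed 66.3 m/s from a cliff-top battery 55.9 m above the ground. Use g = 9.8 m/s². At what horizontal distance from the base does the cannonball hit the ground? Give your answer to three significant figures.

382 m

Components: v_x = 66.3 cos 18.0° = 63.06 m/s, v_y = 66.3 sin 18.0° = 20.49 m/s.
Vertical: 0 = 55.9 + 20.49 t − ½(9.8) t² ⇒ 4.900 t² − 20.49 t − 55.9 = 0.
t = [20.49 + √(419.8 + 1096)] / 9.800 = 6.064 s.
Horizontal: R = v_x · t = 63.06 × 6.064 = 382 m.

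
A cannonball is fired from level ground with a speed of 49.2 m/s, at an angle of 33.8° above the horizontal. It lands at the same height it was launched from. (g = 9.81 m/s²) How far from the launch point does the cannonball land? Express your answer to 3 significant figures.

Components: v_x = 49.2 cos 33.8° = 40.88 m/s, v_y = 49.2 sin 33.8° = 27.37 m/s.
Time of flight (same landing height): t = 2 v_y / g = 2 × 27.37 / 9.81 = 5.580 s.
Range: R = v_x · t = 40.88 × 5.580 = 228 m.

228 m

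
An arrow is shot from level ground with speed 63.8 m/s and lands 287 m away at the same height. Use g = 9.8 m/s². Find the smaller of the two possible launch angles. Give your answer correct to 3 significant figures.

21.9°

Level-ground range: R = v₀² sin(2θ)/g ⇒ sin 2θ = R g / v₀² = 287×9.8/63.8² = 0.6910.
2θ = arcsin(0.6910) = 43.71° or 180° − 43.71° = 136.29°.
So θ = 21.9° or θ = 68.1°.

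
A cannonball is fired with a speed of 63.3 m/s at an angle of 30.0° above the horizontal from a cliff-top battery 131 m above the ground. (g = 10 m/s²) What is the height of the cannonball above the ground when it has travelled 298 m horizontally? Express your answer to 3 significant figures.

155 m

v_x = 63.3 cos 30.0° = 54.82 m/s, v_y0 = 63.3 sin 30.0° = 31.65 m/s.
Time to reach x = 298 m: t = x / v_x = 298 / 54.82 = 5.436 s.
y = 131 + v_y0 t − ½ g t² = 131 + 31.65×5.436 − 5.000×5.436² = 155 m.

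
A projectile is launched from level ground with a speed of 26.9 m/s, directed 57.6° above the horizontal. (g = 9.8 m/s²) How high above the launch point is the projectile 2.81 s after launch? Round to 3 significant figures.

25.1 m

v_y0 = 26.9 sin 57.6° = 22.71 m/s.
y(t) = v_y0 t − ½ g t² = 22.71×2.81 − 4.900×2.81² = 25.1 m.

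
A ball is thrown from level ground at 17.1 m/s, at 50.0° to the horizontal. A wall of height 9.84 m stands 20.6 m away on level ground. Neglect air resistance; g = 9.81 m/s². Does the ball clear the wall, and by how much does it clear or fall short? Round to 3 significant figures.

No — it falls 2.52 m short of clearing the wall.

v_x = 17.1 cos 50.0° = 10.99 m/s; v_y0 = 17.1 sin 50.0° = 13.10 m/s.
Time to reach the wall: t = 20.6 / 10.99 = 1.874 s.
Height at that point: y = 13.10×1.874 − 4.905×1.874² = 7.324 m.
That is 9.84 − 7.324 = 2.52 m below the top of the wall, so the ball does not clear it.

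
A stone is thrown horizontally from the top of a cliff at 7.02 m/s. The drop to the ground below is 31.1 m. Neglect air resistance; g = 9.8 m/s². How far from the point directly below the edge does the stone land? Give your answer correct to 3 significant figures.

Initial vertical velocity is zero, so the fall time comes from h = ½ g t²: t = √(2 × 31.1 / 9.8) = 2.519 s.
Horizontal motion is uniform at 7.02 m/s, so x = 7.02 × 2.519 = 17.7 m.

17.7 m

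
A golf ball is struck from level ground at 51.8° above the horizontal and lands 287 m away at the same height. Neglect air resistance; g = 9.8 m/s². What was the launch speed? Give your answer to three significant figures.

On level ground, R = v₀² sin(2θ) / g, so v₀ = √(R g / sin 2θ).
sin(2 × 51.8°) = 0.9720.
v₀ = √(287 × 9.8 / 0.9720) = √2894 = 53.8 m/s.

53.8 m/s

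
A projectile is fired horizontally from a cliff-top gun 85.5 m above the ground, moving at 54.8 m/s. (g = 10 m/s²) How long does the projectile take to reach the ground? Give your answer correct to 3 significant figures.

4.14 s

The horizontal speed doesn't affect the fall. With v_y0 = 0, h = ½ g t².
t = √(2 × 85.5 / 10) = √17.10 = 4.14 s.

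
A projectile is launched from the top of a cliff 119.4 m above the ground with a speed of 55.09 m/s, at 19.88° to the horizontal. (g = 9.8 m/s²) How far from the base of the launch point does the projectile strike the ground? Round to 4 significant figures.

Components: v_x = 55.09 cos 19.88° = 51.807 m/s, v_y = 55.09 sin 19.88° = 18.733 m/s.
Vertical: 0 = 119.4 + 18.733 t − ½(9.8) t² ⇒ 4.900 t² − 18.733 t − 119.4 = 0.
t = [18.733 + √(350.93 + 2340.2)] / 9.800 = 7.2050 s.
Horizontal: R = v_x · t = 51.807 × 7.2050 = 373.3 m.

373.3 m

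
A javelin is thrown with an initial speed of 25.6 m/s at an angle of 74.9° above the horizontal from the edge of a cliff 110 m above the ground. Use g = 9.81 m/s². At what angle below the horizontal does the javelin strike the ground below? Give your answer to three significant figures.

v_x = 25.6 cos 74.9° = 6.669 m/s.
At impact |v_y| = √(v_y0² + 2 g h) = √(24.72² + 2×9.81×110) = 52.62 m/s.
Angle below horizontal = arctan(|v_y| / v_x) = arctan(52.62 / 6.669) = 82.8°.

82.8°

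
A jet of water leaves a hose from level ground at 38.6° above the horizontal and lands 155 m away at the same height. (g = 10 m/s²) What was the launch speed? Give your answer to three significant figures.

On level ground, R = v₀² sin(2θ) / g, so v₀ = √(R g / sin 2θ).
sin(2 × 38.6°) = 0.9751.
v₀ = √(155 × 10 / 0.9751) = √1590 = 39.9 m/s.

39.9 m/s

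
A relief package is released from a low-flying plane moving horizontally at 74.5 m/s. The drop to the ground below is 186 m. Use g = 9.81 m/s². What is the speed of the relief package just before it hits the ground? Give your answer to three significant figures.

95.9 m/s

Fall time: t = √(2 × 186 / 9.81) = 6.158 s.
At impact: v_x = 74.5 m/s (unchanged), v_y = g t = 9.81 × 6.158 = 60.41 m/s.
Speed = √(v_x² + v_y²) = √(5550 + 3649) = 95.9 m/s.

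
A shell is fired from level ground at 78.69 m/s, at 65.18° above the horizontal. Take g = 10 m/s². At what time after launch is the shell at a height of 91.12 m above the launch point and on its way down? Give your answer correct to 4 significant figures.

v_y0 = 78.69 sin 65.18° = 71.421 m/s.
Set y = v_y0 t − ½ g t² = 91.12: 5.000 t² − 71.421 t + 91.12 = 0.
t = [71.421 ± √(5101.0 − 1822.4)] / 10 = (71.421 ± 57.259) / 10, giving t = 1.416 s or t = 12.87 s.
On the way down corresponds to the larger root: t = 12.87 s.

12.87 s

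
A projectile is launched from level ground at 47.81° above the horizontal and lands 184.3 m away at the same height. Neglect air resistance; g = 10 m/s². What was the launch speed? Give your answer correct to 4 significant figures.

43.03 m/s

On level ground, R = v₀² sin(2θ) / g, so v₀ = √(R g / sin 2θ).
sin(2 × 47.81°) = 0.9952.
v₀ = √(184.3 × 10 / 0.9952) = √1851.9 = 43.03 m/s.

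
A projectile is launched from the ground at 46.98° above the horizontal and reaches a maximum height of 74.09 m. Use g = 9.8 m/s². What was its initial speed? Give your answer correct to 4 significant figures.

At maximum height v_y = 0, so (v₀ sin θ)² = 2 g H.
v₀ sin 46.98° = √(2 × 9.8 × 74.09) = 38.107 m/s.
v₀ = 38.107 / sin 46.98° = 38.107 / 0.7311 = 52.12 m/s.

52.12 m/s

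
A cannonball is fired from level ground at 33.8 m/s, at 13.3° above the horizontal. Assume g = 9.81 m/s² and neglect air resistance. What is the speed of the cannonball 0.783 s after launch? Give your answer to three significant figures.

v_x = 33.8 cos 13.3° = 32.89 m/s (constant).
v_y(t) = 33.8 sin 13.3° − g t = 7.776 − 9.81 × 0.783 = 0.09477 m/s.
Speed = √(v_x² + v_y²) = √(1082 + 0.008981) = 32.9 m/s.

32.9 m/s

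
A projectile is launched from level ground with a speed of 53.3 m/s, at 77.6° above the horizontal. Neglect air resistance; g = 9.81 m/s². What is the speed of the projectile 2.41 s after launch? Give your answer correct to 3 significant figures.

v_x = 53.3 cos 77.6° = 11.45 m/s (constant).
v_y(t) = 53.3 sin 77.6° − g t = 52.06 − 9.81 × 2.41 = 28.42 m/s.
Speed = √(v_x² + v_y²) = √(131.1 + 807.7) = 30.6 m/s.

30.6 m/s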